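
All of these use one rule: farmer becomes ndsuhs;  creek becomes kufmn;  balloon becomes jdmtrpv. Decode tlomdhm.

lineage

It's a Vigenère-style cipher with numeric key [8,3,1]: position i shifts by key[i mod 3].
Decoding tlomdhm: t−8=l, l−3=i, o−1=n, m−8=e, d−3=a, h−1=g, m−8=e.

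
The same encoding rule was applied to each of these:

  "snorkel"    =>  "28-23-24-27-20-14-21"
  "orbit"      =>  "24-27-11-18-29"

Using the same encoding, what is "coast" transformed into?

12-24-10-28-29

s is letter #19 and maps to 28: an offset of 9. The number is (letter's place in the alphabet, a=1) + 9.
On coast: c=3→12, o=15→24, a=1→10, s=19→28, t=20→29.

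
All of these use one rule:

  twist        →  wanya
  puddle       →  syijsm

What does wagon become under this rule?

zeluu

In twist: t→w is +3, w→a is +4, i→n is +5, s→y is +6 — the shift increases by 1 each position. Letter i (0-indexed) is shifted by i+3, so successive shifts are 3, 4, 5, ….
For wagon: w+3=z, a+4=e, g+5=l, o+6=u, n+7=u.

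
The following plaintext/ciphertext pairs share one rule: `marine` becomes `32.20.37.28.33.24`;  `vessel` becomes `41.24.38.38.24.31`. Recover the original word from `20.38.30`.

m is letter #13 and maps to 32: an offset of 19. Each letter is replaced by its alphabet position (a=1..z=26) + 19.
Reversing it on 20.38.30: 20→(20−19)÷1=1=a, 38→(38−19)÷1=19=s, 30→(30−19)÷1=11=k.

ask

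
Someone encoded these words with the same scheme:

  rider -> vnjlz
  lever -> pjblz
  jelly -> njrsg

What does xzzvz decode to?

tutor

In rider: r→v is +4, i→n is +5, d→j is +6, e→l is +7 — the shift increases by 1 each position. Each letter shifts forward by (position + 4), i.e. 4, 5, 6, … — the shift grows by one for each successive letter.
Undoing it on xzzvz: x−4=t, z−5=u, z−6=t, v−7=o, z−8=r.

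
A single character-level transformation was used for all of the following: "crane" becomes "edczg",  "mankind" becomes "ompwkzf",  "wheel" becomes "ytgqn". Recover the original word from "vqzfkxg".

textile

Shifts by position in crane: pos 0: c→e (+2), pos 1: r→d (+12), pos 2: a→c (+2), pos 3: n→z (+12) — repeating every 2. The shifts repeat in a cycle of length 2: positions 0,1,… shift by +2, +12, then the pattern repeats.
Decoding vqzfkxg: v−2=t, q−12=e, z−2=x, f−12=t, k−2=i, x−12=l, g−2=e.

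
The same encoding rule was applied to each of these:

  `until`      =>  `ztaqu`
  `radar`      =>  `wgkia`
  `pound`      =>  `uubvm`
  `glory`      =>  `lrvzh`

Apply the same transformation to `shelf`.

xnlto

In until: u→z is +5, n→t is +6, t→a is +7, i→q is +8 — the shift increases by 1 each position. Letter i (0-indexed) is shifted by i+5, so successive shifts are 5, 6, 7, ….
Applying it to shelf: s+5=x, h+6=n, e+7=l, l+8=t, f+9=o.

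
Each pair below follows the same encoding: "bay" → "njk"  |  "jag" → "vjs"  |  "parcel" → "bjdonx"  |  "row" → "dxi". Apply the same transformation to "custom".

The shift depends on letter class: consonant b→n is +12, but vowel a→j is +9. Two shifts are in play — +9 for a/e/i/o/u, +12 for every other letter.
Applying it to custom: c(cons)+12=o, u(vowel)+9=d, s(cons)+12=e, t(cons)+12=f, o(vowel)+9=x, m(cons)+12=y.

odefxy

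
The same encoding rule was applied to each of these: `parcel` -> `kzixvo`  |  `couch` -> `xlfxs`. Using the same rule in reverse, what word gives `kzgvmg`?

patent

Each pair mirrors across the alphabet (p↔k, a↔z, r↔i): positions sum to 25. Letters are reflected about the middle of the alphabet (position → 25−position): Atbash.
Decoding kzgvmg: k↔p, z↔a, g↔t, v↔e, m↔n, g↔t.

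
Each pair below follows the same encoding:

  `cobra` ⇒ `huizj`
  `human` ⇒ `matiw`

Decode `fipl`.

acid

In cobra: c→h is +5, o→u is +6, b→i is +7, r→z is +8 — the shift increases by 1 each position. The shift increases by 1 at each position, starting from +5: 5, 6, 7, ….
Undoing it on fipl: f−5=a, i−6=c, p−7=i, l−8=d.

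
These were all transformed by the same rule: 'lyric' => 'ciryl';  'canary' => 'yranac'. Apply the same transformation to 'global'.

The output letters match the input read backwards: lyric reversed is ciryl. The word is simply reversed.
Applying it to global: reverse → labolg.

labolg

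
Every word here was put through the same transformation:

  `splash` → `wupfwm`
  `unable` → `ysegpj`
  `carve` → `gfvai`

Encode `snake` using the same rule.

Shifts by position in splash: pos 0: s→w (+4), pos 1: p→u (+5), pos 2: l→p (+4), pos 3: a→f (+5) — repeating every 2. The shifts repeat in a cycle of length 2: positions 0,1,… shift by +4, +5, then the pattern repeats.
For snake: s+4=w, n+5=s, a+4=e, k+5=p, e+4=i.

wsepi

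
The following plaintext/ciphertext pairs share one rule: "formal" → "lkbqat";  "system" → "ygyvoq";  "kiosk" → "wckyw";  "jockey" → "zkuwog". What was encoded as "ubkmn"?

f(5)→l(11) and o(14)→k(10) fit y≡23x+0 (mod 26); the inverse of 23 mod 26 is 17. Treating letters as 0–25, the rule is x ↦ 23x + 0 (mod 26).
Reversing it on ubkmn: u(20)→17·(20−0)≡2=c; b(1)→17·(1−0)≡17=r; k(10)→17·(10−0)≡14=o; m(12)→17·(12−0)≡22=w; n(13)→17·(13−0)≡13=n (all mod 26).

crown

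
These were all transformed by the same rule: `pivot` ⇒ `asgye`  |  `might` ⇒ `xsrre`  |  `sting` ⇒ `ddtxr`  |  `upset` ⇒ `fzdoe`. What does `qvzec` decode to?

flour

Shifts by position in pivot: pos 0: p→a (+11), pos 1: i→s (+10), pos 2: v→g (+11), pos 3: o→y (+10) — repeating every 2. A repeating key of period 2 is used — shifts +11, +10 over and over.
Reversing it on qvzec: q−11=f, v−10=l, z−11=o, e−10=u, c−11=r.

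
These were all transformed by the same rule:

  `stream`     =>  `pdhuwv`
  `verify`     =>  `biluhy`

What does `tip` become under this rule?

slw

The output letters match the input read backwards, each shifted +3: stream reversed is maerts. The word is reversed, then every letter is shifted forward by 3.
Applying it to tip: reverse → pit; then shift: p+3=s, i+3=l, t+3=w.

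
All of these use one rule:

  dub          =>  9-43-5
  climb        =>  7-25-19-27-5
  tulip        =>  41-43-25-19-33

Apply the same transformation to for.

d(#4)→9 and u(#21)→43: differences scale by 2, so n = 2·pos + 1. Each letter becomes 2×(its alphabet position, a=1..z=26) + 1.
Applying it to for: f=6→13, o=15→31, r=18→37.

13-31-37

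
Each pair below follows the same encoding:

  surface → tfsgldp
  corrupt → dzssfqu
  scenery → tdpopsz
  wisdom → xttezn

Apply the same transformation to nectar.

opduls

The shift depends on letter class: consonant s→t is +1, but vowel u→f is +11. Two shifts are in play — +11 for a/e/i/o/u, +1 for every other letter.
On nectar: n(cons)+1=o, e(vowel)+11=p, c(cons)+1=d, t(cons)+1=u, a(vowel)+11=l, r(cons)+1=s.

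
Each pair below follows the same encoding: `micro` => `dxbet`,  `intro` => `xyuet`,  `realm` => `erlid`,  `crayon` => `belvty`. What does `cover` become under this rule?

m(12)→d(3) and i(8)→x(23) fit y≡21x+11 (mod 26); the inverse of 21 mod 26 is 5. Treating letters as 0–25, the rule is x ↦ 21x + 11 (mod 26).
On cover: c(2)→21·2+11≡1=b; o(14)→21·14+11≡19=t; v(21)→21·21+11≡10=k; e(4)→21·4+11≡17=r; r(17)→21·17+11≡4=e (all mod 26).

btkre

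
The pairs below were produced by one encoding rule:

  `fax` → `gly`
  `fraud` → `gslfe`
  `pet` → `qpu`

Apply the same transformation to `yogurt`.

Vowels shift forward by 11 and consonants shift forward by 1.
For yogurt: y(cons)+1=z, o(vowel)+11=z, g(cons)+1=h, u(vowel)+11=f, r(cons)+1=s, t(cons)+1=u.

zzhfsu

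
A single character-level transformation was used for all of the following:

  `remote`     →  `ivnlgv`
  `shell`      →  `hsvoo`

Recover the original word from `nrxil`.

Each letter is replaced by its mirror in the alphabet: a↔z, b↔y, c↔x, and so on (the Atbash cipher).
Reversing it on nrxil: n↔m, r↔i, x↔c, i↔r, l↔o.

micro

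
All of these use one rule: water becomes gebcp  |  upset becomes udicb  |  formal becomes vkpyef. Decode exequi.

abacus

w(22)→g(6) and a(0)→e(4) fit y≡19x+4 (mod 26); the inverse of 19 mod 26 is 11. Each letter's alphabet position (a=0..z=25) is mapped through 19·x+4 mod 26 — an affine cipher.
Decoding exequi: e(4)→11·(4−4)≡0=a; x(23)→11·(23−4)≡1=b; e(4)→11·(4−4)≡0=a; q(16)→11·(16−4)≡2=c; u(20)→11·(20−4)≡20=u; i(8)→11·(8−4)≡18=s (all mod 26).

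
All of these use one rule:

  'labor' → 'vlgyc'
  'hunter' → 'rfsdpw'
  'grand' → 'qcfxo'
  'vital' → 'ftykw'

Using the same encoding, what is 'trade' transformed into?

A repeating key of period 3 is used — shifts +10, +11, +5 over and over.
Applying it to trade: t+10=d, r+11=c, a+5=f, d+10=n, e+11=p.

dcfnp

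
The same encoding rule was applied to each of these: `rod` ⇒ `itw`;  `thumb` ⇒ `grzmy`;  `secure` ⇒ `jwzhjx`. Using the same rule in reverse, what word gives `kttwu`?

proof

The output letters match the input read backwards, each shifted +5: rod reversed is dor. Read the word backwards and shift each letter +5.
Reversing it on kttwu: shift back: k−5=f, t−5=o, t−5=o, w−5=r, u−5=p → foorp; then reverse → proof.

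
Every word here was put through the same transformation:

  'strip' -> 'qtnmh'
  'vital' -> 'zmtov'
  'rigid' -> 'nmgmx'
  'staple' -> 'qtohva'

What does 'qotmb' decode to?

satin

Each letter's alphabet position (a=0..z=25) is mapped through 3·x+14 mod 26 — an affine cipher.
Undoing it on qotmb: q(16)→9·(16−14)≡18=s; o(14)→9·(14−14)≡0=a; t(19)→9·(19−14)≡19=t; m(12)→9·(12−14)≡8=i; b(1)→9·(1−14)≡13=n (all mod 26).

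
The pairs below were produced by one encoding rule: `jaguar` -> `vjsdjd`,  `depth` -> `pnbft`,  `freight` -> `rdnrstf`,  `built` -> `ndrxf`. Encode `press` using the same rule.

bdnee

The shift depends on letter class: consonant j→v is +12, but vowel a→j is +9. Vowels shift forward by 9 and consonants shift forward by 12.
Applying it to press: p(cons)+12=b, r(cons)+12=d, e(vowel)+9=n, s(cons)+12=e, s(cons)+12=e.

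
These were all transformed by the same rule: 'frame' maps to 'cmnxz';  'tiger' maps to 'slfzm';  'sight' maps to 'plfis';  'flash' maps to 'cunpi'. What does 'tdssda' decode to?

cotton

f(5)→c(2) and r(17)→m(12) fit y≡3x+13 (mod 26); the inverse of 3 mod 26 is 9. Treating letters as 0–25, the rule is x ↦ 3x + 13 (mod 26).
Reversing it on tdssda: t(19)→9·(19−13)≡2=c; d(3)→9·(3−13)≡14=o; s(18)→9·(18−13)≡19=t; s(18)→9·(18−13)≡19=t; d(3)→9·(3−13)≡14=o; a(0)→9·(0−13)≡13=n (all mod 26).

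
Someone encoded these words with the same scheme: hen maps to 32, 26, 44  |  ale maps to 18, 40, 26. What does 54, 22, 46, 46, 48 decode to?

scoop

The formula is n = 2×(alphabet index, a=1) + 16.
Decoding 54, 22, 46, 46, 48: 54→(54−16)÷2=19=s, 22→(22−16)÷2=3=c, 46→(46−16)÷2=15=o, 46→(46−16)÷2=15=o, 48→(48−16)÷2=16=p.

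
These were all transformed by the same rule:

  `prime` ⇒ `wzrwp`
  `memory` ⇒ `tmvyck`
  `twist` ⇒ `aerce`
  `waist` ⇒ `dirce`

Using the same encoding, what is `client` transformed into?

In prime: p→w is +7, r→z is +8, i→r is +9, m→w is +10 — the shift increases by 1 each position. The shift increases by 1 at each position, starting from +7: 7, 8, 9, ….
Applying it to client: c+7=j, l+8=t, i+9=r, e+10=o, n+11=y, t+12=f.

jtroyf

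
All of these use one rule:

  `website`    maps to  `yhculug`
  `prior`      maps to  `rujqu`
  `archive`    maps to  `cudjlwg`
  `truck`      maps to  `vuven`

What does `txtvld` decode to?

rustic

Shifts by position in website: pos 0: w→y (+2), pos 1: e→h (+3), pos 2: b→c (+1), pos 3: s→u (+2), pos 4: i→l (+3), pos 5: t→u (+1) — repeating every 3. It's a Vigenère-style cipher with numeric key [2,3,1]: position i shifts by key[i mod 3].
Decoding txtvld: t−2=r, x−3=u, t−1=s, v−2=t, l−3=i, d−1=c.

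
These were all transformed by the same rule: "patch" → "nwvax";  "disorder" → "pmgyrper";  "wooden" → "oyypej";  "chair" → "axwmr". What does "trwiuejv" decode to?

This is an affine cipher: with a=0,…,z=25, each position x becomes (15x+22) mod 26.
Reversing it on trwiuejv: t(19)→7·(19−22)≡5=f; r(17)→7·(17−22)≡17=r; w(22)→7·(22−22)≡0=a; i(8)→7·(8−22)≡6=g; u(20)→7·(20−22)≡12=m; e(4)→7·(4−22)≡4=e; j(9)→7·(9−22)≡13=n; v(21)→7·(21−22)≡19=t (all mod 26).

fragment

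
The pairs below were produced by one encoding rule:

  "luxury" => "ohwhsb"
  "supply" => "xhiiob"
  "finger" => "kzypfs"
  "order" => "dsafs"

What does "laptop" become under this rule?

Treating letters as 0–25, the rule is x ↦ 5x + 11 (mod 26).
For laptop: l(11)→5·11+11≡14=o; a(0)→5·0+11≡11=l; p(15)→5·15+11≡8=i; t(19)→5·19+11≡2=c; o(14)→5·14+11≡3=d; p(15)→5·15+11≡8=i (all mod 26).

olicdi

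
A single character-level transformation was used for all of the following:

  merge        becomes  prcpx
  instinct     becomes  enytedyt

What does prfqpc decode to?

The output letters match the input read backwards, each shifted +11: merge reversed is egrem. The word is reversed, then every letter is shifted forward by 11.
Decoding prfqpc: shift back: p−11=e, r−11=g, f−11=u, q−11=f, p−11=e, c−11=r → egufer; then reverse → refuge.

refuge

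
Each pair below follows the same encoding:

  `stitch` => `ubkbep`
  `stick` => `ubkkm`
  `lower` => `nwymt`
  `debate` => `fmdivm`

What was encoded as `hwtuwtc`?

Shifts by position in stitch: pos 0: s→u (+2), pos 1: t→b (+8), pos 2: i→k (+2), pos 3: t→b (+8) — repeating every 2. It's a Vigenère-style cipher with numeric key [2,8]: position i shifts by key[i mod 2].
Undoing it on hwtuwtc: h−2=f, w−8=o, t−2=r, u−8=m, w−2=u, t−8=l, c−2=a.

formula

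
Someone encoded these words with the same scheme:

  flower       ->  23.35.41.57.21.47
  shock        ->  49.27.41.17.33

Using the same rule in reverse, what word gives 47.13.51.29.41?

ratio

Each letter becomes 2×(its alphabet position, a=1..z=26) + 11.
Decoding 47.13.51.29.41: 47→(47−11)÷2=18=r, 13→(13−11)÷2=1=a, 51→(51−11)÷2=20=t, 29→(29−11)÷2=9=i, 41→(41−11)÷2=15=o.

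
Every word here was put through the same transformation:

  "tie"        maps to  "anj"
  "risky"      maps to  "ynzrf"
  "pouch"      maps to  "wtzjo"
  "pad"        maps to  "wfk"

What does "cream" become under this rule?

The shift depends on letter class: consonant t→a is +7, but vowel i→n is +5. Vowels shift forward by 5 and consonants shift forward by 7.
On cream: c(cons)+7=j, r(cons)+7=y, e(vowel)+5=j, a(vowel)+5=f, m(cons)+7=t.

jyjft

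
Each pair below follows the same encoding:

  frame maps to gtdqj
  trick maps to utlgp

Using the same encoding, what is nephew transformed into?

ogsljc

In frame: f→g is +1, r→t is +2, a→d is +3, m→q is +4 — the shift increases by 1 each position. Letter i (0-indexed) is shifted by i+1, so successive shifts are 1, 2, 3, ….
Applying it to nephew: n+1=o, e+2=g, p+3=s, h+4=l, e+5=j, w+6=c.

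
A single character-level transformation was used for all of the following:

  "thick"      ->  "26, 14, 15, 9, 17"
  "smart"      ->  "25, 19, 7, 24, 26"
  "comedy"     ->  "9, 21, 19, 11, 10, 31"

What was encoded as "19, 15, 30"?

Letters become their 1-based position plus 6 (so a→7, b→8, …).
Undoing it on 19, 15, 30: 19→(19−6)÷1=13=m, 15→(15−6)÷1=9=i, 30→(30−6)÷1=24=x.

mix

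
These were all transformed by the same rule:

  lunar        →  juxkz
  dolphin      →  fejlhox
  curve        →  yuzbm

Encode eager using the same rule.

l(11)→j(9) and u(20)→u(20) fit y≡7x+10 (mod 26); the inverse of 7 mod 26 is 15. Each letter's alphabet position (a=0..z=25) is mapped through 7·x+10 mod 26 — an affine cipher.
On eager: e(4)→7·4+10≡12=m; a(0)→7·0+10≡10=k; g(6)→7·6+10≡0=a; e(4)→7·4+10≡12=m; r(17)→7·17+10≡25=z (all mod 26).

mkamz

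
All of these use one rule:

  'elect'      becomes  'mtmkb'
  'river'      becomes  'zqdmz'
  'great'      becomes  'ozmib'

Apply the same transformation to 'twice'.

Compare letters: e→m is +8, l→t is +8, e→m is +8 — a constant shift. This is a Caesar cipher with shift 8.
Applying it to twice: t+8=b, w+8=e, i+8=q, c+8=k, e+8=m.

beqkm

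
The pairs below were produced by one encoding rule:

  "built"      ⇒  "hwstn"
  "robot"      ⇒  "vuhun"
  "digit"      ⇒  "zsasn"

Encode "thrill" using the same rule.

njvstt

b(1)→h(7) and u(20)→w(22) fit y≡9x+24 (mod 26); the inverse of 9 mod 26 is 3. Treating letters as 0–25, the rule is x ↦ 9x + 24 (mod 26).
On thrill: t(19)→9·19+24≡13=n; h(7)→9·7+24≡9=j; r(17)→9·17+24≡21=v; i(8)→9·8+24≡18=s; l(11)→9·11+24≡19=t; l(11)→9·11+24≡19=t (all mod 26).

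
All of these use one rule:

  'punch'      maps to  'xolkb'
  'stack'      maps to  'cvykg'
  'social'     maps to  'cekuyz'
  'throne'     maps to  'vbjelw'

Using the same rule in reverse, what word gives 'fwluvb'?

Treating letters as 0–25, the rule is x ↦ 19x + 24 (mod 26).
Decoding fwluvb: f(5)→11·(5−24)≡25=z; w(22)→11·(22−24)≡4=e; l(11)→11·(11−24)≡13=n; u(20)→11·(20−24)≡8=i; v(21)→11·(21−24)≡19=t; b(1)→11·(1−24)≡7=h (all mod 26).

zenith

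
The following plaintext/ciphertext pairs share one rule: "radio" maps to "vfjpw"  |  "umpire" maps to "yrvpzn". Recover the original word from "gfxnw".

The shift increases by 1 at each position, starting from +4: 4, 5, 6, ….
Reversing it on gfxnw: g−4=c, f−5=a, x−6=r, n−7=g, w−8=o.

cargo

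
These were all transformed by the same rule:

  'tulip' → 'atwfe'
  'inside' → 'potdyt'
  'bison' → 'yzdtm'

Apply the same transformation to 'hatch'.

snels

The output letters match the input read backwards, each shifted +11: tulip reversed is pilut. Two steps: reverse the string, then apply a Caesar shift of +11.
On hatch: reverse → hctah; then shift: h+11=s, c+11=n, t+11=e, a+11=l, h+11=s.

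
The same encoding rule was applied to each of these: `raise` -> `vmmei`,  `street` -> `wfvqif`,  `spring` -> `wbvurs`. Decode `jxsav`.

floor

Shifts by position in raise: pos 0: r→v (+4), pos 1: a→m (+12), pos 2: i→m (+4), pos 3: s→e (+12) — repeating every 2. A repeating key of period 2 is used — shifts +4, +12 over and over.
Reversing it on jxsav: j−4=f, x−12=l, s−4=o, a−12=o, v−4=r.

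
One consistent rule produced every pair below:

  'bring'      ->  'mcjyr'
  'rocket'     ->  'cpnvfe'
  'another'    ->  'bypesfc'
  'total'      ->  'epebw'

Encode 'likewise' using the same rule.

wjvfhjdf

The shift depends on letter class: consonant b→m is +11, but vowel i→j is +1. Vowels shift forward by 1 and consonants shift forward by 11.
Applying it to likewise: l(cons)+11=w, i(vowel)+1=j, k(cons)+11=v, e(vowel)+1=f, w(cons)+11=h, i(vowel)+1=j, s(cons)+11=d, e(vowel)+1=f.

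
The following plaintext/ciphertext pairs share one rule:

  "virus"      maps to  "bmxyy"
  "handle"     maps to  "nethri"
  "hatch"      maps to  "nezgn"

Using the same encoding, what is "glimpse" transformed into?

mpoqvwk

It's a Vigenère-style cipher with numeric key [6,4]: position i shifts by key[i mod 2].
On glimpse: g+6=m, l+4=p, i+6=o, m+4=q, p+6=v, s+4=w, e+6=k.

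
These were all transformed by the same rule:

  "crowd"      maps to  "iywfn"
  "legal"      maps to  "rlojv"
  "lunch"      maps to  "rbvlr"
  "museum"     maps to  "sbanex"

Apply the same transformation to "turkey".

In crowd: c→i is +6, r→y is +7, o→w is +8, w→f is +9 — the shift increases by 1 each position. The shift increases by 1 at each position, starting from +6: 6, 7, 8, ….
For turkey: t+6=z, u+7=b, r+8=z, k+9=t, e+10=o, y+11=j.

zbztoj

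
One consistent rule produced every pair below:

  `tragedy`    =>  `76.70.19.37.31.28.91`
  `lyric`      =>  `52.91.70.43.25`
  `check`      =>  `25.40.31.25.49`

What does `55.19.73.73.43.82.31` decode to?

t(#20)→76 and r(#18)→70: differences scale by 3, so n = 3·pos + 16. The formula is n = 3×(alphabet index, a=1) + 16.
Undoing it on 55.19.73.73.43.82.31: 55→(55−16)÷3=13=m, 19→(19−16)÷3=1=a, 73→(73−16)÷3=19=s, 73→(73−16)÷3=19=s, 43→(43−16)÷3=9=i, 82→(82−16)÷3=22=v, 31→(31−16)÷3=5=e.

massive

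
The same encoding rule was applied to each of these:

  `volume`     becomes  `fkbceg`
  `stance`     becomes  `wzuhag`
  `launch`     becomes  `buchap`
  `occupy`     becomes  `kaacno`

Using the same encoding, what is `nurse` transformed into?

hctwg

v(21)→f(5) and o(14)→k(10) fit y≡3x+20 (mod 26); the inverse of 3 mod 26 is 9. Each letter's alphabet position (a=0..z=25) is mapped through 3·x+20 mod 26 — an affine cipher.
Applying it to nurse: n(13)→3·13+20≡7=h; u(20)→3·20+20≡2=c; r(17)→3·17+20≡19=t; s(18)→3·18+20≡22=w; e(4)→3·4+20≡6=g (all mod 26).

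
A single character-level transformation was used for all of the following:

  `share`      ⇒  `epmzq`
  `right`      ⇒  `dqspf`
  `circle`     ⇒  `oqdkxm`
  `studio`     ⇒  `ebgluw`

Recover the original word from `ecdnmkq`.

A repeating key of period 2 is used — shifts +12, +8 over and over.
Undoing it on ecdnmkq: e−12=s, c−8=u, d−12=r, n−8=f, m−12=a, k−8=c, q−12=e.

surface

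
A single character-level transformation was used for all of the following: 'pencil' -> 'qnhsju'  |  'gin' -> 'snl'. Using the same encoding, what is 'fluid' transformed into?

The output letters match the input read backwards, each shifted +5: pencil reversed is licnep. Two steps: reverse the string, then apply a Caesar shift of +5.
Applying it to fluid: reverse → diulf; then shift: d+5=i, i+5=n, u+5=z, l+5=q, f+5=k.

inzqk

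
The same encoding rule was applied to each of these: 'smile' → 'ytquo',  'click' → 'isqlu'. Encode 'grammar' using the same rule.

myivwld

In smile: s→y is +6, m→t is +7, i→q is +8, l→u is +9 — the shift increases by 1 each position. Letter i (0-indexed) is shifted by i+6, so successive shifts are 6, 7, 8, ….
For grammar: g+6=m, r+7=y, a+8=i, m+9=v, m+10=w, a+11=l, r+12=d.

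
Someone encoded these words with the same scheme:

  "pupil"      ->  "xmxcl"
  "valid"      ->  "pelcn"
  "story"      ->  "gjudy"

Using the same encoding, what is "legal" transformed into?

lqwel

p(15)→x(23) and u(20)→m(12) fit y≡3x+4 (mod 26); the inverse of 3 mod 26 is 9. Treating letters as 0–25, the rule is x ↦ 3x + 4 (mod 26).
For legal: l(11)→3·11+4≡11=l; e(4)→3·4+4≡16=q; g(6)→3·6+4≡22=w; a(0)→3·0+4≡4=e; l(11)→3·11+4≡11=l (all mod 26).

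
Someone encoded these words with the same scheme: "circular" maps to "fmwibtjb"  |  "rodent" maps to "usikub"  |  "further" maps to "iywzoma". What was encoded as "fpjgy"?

In circular: c→f is +3, i→m is +4, r→w is +5, c→i is +6 — the shift increases by 1 each position. Letter i (0-indexed) is shifted by i+3, so successive shifts are 3, 4, 5, ….
Reversing it on fpjgy: f−3=c, p−4=l, j−5=e, g−6=a, y−7=r.

clear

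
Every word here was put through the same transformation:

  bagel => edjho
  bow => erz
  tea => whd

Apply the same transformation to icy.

Compare letters: b→e is +3, a→d is +3, g→j is +3 — a constant shift. It's a constant shift of +3 (ROT3).
On icy: i+3=l, c+3=f, y+3=b.

lfb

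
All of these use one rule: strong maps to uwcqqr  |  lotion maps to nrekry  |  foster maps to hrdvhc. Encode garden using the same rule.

Shifts by position in strong: pos 0: s→u (+2), pos 1: t→w (+3), pos 2: r→c (+11), pos 3: o→q (+2), pos 4: n→q (+3), pos 5: g→r (+11) — repeating every 3. A repeating key of period 3 is used — shifts +2, +3, +11 over and over.
Applying it to garden: g+2=i, a+3=d, r+11=c, d+2=f, e+3=h, n+11=y.

idcfhy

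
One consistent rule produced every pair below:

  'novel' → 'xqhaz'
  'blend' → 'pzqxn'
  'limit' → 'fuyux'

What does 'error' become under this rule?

daddq

The output letters match the input read backwards, each shifted +12: novel reversed is levon. Read the word backwards and shift each letter +12.
For error: reverse → rorre; then shift: r+12=d, o+12=a, r+12=d, r+12=d, e+12=q.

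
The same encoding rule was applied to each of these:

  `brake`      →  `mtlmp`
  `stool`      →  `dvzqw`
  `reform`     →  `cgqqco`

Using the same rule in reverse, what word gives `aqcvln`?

Shifts by position in brake: pos 0: b→m (+11), pos 1: r→t (+2), pos 2: a→l (+11), pos 3: k→m (+2) — repeating every 2. A repeating key of period 2 is used — shifts +11, +2 over and over.
Decoding aqcvln: a−11=p, q−2=o, c−11=r, v−2=t, l−11=a, n−2=l.

portal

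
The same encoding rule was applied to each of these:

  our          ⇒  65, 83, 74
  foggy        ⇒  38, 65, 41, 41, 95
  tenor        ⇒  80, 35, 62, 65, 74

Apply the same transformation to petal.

68, 35, 80, 23, 56

o(#15)→65 and u(#21)→83: differences scale by 3, so n = 3·pos + 20. With a=1..z=26, the number is 3·pos + 20.
On petal: p=16→68, e=5→35, t=20→80, a=1→23, l=12→56.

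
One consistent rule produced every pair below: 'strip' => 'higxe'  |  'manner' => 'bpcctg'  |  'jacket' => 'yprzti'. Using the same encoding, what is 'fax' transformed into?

Compare letters: s→h is +15, t→i is +15, r→g is +15 — a constant shift. Each letter is shifted forward by 15 in the alphabet (a Caesar shift of +15).
For fax: f+15=u, a+15=p, x+15=m.

upm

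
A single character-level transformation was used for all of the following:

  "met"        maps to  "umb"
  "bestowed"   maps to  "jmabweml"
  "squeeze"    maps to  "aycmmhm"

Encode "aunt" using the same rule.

Compare letters: m→u is +8, e→m is +8, t→b is +8 — a constant shift. Each letter is shifted forward by 8 in the alphabet (a Caesar shift of +8).
For aunt: a+8=i, u+8=c, n+8=v, t+8=b.

icvb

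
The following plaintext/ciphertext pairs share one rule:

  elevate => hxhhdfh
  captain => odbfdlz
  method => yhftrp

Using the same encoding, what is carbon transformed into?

The shift depends on letter class: consonant l→x is +12, but vowel e→h is +3. The rule splits by letter class: vowels +3, consonants +12.
Applying it to carbon: c(cons)+12=o, a(vowel)+3=d, r(cons)+12=d, b(cons)+12=n, o(vowel)+3=r, n(cons)+12=z.

oddnrz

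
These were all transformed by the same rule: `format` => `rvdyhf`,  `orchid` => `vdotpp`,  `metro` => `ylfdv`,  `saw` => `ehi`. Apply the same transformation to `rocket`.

The shift depends on letter class: consonant f→r is +12, but vowel o→v is +7. The rule splits by letter class: vowels +7, consonants +12.
For rocket: r(cons)+12=d, o(vowel)+7=v, c(cons)+12=o, k(cons)+12=w, e(vowel)+7=l, t(cons)+12=f.

dvowlf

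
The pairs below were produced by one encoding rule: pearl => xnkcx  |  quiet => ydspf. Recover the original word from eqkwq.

whale

In pearl: p→x is +8, e→n is +9, a→k is +10, r→c is +11 — the shift increases by 1 each position. Letter i (0-indexed) is shifted by i+8, so successive shifts are 8, 9, 10, ….
Reversing it on eqkwq: e−8=w, q−9=h, k−10=a, w−11=l, q−12=e.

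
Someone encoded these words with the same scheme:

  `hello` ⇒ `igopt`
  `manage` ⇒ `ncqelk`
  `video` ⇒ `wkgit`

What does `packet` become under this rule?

qcfojz

In hello: h→i is +1, e→g is +2, l→o is +3, l→p is +4 — the shift increases by 1 each position. Each letter shifts forward by (position + 1), i.e. 1, 2, 3, … — the shift grows by one for each successive letter.
For packet: p+1=q, a+2=c, c+3=f, k+4=o, e+5=j, t+6=z.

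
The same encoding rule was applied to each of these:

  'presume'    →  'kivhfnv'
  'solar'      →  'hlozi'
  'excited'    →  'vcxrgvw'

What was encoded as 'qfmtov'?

jungle

Each pair mirrors across the alphabet (p↔k, r↔i, e↔v): positions sum to 25. Each letter is replaced by its mirror in the alphabet: a↔z, b↔y, c↔x, and so on (the Atbash cipher).
Undoing it on qfmtov: q↔j, f↔u, m↔n, t↔g, o↔l, v↔e.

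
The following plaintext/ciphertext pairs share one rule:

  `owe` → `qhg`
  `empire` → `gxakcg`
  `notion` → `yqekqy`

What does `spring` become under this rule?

The shift depends on letter class: consonant w→h is +11, but vowel o→q is +2. Vowels shift forward by 2 and consonants shift forward by 11.
For spring: s(cons)+11=d, p(cons)+11=a, r(cons)+11=c, i(vowel)+2=k, n(cons)+11=y, g(cons)+11=r.

dackyr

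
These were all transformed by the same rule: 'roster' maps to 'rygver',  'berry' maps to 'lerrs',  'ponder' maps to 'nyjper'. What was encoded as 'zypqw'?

vodka

r(17)→r(17) and o(14)→y(24) fit y≡15x+22 (mod 26); the inverse of 15 mod 26 is 7. Each letter's alphabet position (a=0..z=25) is mapped through 15·x+22 mod 26 — an affine cipher.
Undoing it on zypqw: z(25)→7·(25−22)≡21=v; y(24)→7·(24−22)≡14=o; p(15)→7·(15−22)≡3=d; q(16)→7·(16−22)≡10=k; w(22)→7·(22−22)≡0=a (all mod 26).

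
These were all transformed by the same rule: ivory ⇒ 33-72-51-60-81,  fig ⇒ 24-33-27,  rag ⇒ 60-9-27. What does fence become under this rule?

24-21-48-15-21

i(#9)→33 and v(#22)→72: differences scale by 3, so n = 3·pos + 6. The formula is n = 3×(alphabet index, a=1) + 6.
Applying it to fence: f=6→24, e=5→21, n=14→48, c=3→15, e=5→21.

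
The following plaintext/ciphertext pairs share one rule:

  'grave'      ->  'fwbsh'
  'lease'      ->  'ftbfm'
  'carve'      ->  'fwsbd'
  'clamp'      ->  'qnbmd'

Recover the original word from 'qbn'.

The output letters match the input read backwards, each shifted +1: grave reversed is evarg. The word is reversed, then every letter is shifted forward by 1.
Undoing it on qbn: shift back: q−1=p, b−1=a, n−1=m → pam; then reverse → map.

map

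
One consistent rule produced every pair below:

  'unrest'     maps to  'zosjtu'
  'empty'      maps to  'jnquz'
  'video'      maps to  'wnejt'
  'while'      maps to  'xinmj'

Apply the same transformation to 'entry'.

jousz

The shift depends on letter class: consonant n→o is +1, but vowel u→z is +5. The rule splits by letter class: vowels +5, consonants +1.
Applying it to entry: e(vowel)+5=j, n(cons)+1=o, t(cons)+1=u, r(cons)+1=s, y(cons)+1=z.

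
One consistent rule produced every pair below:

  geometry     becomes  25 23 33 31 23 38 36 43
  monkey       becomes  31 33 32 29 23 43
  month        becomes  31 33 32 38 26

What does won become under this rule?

41 33 32

g is letter #7 and maps to 25: an offset of 18. Each letter is replaced by its alphabet position (a=1..z=26) + 18.
Applying it to won: w=23→41, o=15→33, n=14→32.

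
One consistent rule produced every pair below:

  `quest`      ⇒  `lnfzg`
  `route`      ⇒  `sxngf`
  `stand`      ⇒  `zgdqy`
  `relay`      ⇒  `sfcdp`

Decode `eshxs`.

prior

q(16)→l(11) and u(20)→n(13) fit y≡7x+3 (mod 26); the inverse of 7 mod 26 is 15. This is an affine cipher: with a=0,…,z=25, each position x becomes (7x+3) mod 26.
Decoding eshxs: e(4)→15·(4−3)≡15=p; s(18)→15·(18−3)≡17=r; h(7)→15·(7−3)≡8=i; x(23)→15·(23−3)≡14=o; s(18)→15·(18−3)≡17=r (all mod 26).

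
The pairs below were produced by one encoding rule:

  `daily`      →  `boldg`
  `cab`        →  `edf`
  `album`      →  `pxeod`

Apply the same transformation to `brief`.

The output letters match the input read backwards, each shifted +3: daily reversed is yliad. Read the word backwards and shift each letter +3.
Applying it to brief: reverse → feirb; then shift: f+3=i, e+3=h, i+3=l, r+3=u, b+3=e.

ihlue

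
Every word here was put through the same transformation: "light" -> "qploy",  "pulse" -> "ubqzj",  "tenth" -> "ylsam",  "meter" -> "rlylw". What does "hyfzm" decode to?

crash

Shifts by position in light: pos 0: l→q (+5), pos 1: i→p (+7), pos 2: g→l (+5), pos 3: h→o (+7) — repeating every 2. A repeating key of period 2 is used — shifts +5, +7 over and over.
Decoding hyfzm: h−5=c, y−7=r, f−5=a, z−7=s, m−5=h.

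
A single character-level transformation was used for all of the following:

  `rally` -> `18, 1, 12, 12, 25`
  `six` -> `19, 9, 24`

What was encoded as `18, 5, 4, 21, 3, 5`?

r is letter #18 and maps to 18: an offset of 0. Letters become their 1-indexed alphabet positions: a=1 … z=26.
Undoing it on 18, 5, 4, 21, 3, 5: 18=r, 5=e, 4=d, 21=u, 3=c, 5=e.

reduce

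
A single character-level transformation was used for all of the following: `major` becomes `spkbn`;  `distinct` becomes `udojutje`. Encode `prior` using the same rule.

The output letters match the input read backwards, each shifted +1: major reversed is rojam. The word is reversed, then every letter is shifted forward by 1.
Applying it to prior: reverse → roirp; then shift: r+1=s, o+1=p, i+1=j, r+1=s, p+1=q.

spjsq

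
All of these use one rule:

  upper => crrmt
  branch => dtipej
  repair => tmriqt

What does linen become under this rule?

Two shifts are in play — +8 for a/e/i/o/u, +2 for every other letter.
For linen: l(cons)+2=n, i(vowel)+8=q, n(cons)+2=p, e(vowel)+8=m, n(cons)+2=p.

nqpmp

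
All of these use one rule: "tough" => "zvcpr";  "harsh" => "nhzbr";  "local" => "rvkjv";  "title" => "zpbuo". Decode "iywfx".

In tough: t→z is +6, o→v is +7, u→c is +8, g→p is +9 — the shift increases by 1 each position. Each letter shifts forward by (position + 6), i.e. 6, 7, 8, … — the shift grows by one for each successive letter.
Decoding iywfx: i−6=c, y−7=r, w−8=o, f−9=w, x−10=n.

crown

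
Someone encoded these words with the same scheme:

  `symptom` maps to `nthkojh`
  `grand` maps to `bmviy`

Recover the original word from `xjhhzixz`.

commence

Compare letters: s→n is +21, y→t is +21, m→h is +21 — a constant shift. It's a constant shift of +21 (ROT21).
Reversing it on xjhhzixz: x−21=c, j−21=o, h−21=m, h−21=m, z−21=e, i−21=n, x−21=c, z−21=e.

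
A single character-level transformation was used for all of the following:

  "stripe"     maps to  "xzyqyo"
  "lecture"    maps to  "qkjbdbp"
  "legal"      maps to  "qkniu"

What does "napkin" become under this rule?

sgwsrx

In stripe: s→x is +5, t→z is +6, r→y is +7, i→q is +8 — the shift increases by 1 each position. Each letter shifts forward by (position + 5), i.e. 5, 6, 7, … — the shift grows by one for each successive letter.
Applying it to napkin: n+5=s, a+6=g, p+7=w, k+8=s, i+9=r, n+10=x.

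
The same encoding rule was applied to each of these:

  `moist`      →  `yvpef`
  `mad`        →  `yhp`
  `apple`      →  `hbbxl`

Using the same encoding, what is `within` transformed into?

ipftpz

The shift depends on letter class: consonant m→y is +12, but vowel o→v is +7. Two shifts are in play — +7 for a/e/i/o/u, +12 for every other letter.
For within: w(cons)+12=i, i(vowel)+7=p, t(cons)+12=f, h(cons)+12=t, i(vowel)+7=p, n(cons)+12=z.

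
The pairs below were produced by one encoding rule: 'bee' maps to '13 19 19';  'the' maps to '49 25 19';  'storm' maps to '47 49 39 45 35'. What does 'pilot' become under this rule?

b(#2)→13 and e(#5)→19: differences scale by 2, so n = 2·pos + 9. Each letter becomes 2×(its alphabet position, a=1..z=26) + 9.
Applying it to pilot: p=16→41, i=9→27, l=12→33, o=15→39, t=20→49.

41 27 33 39 49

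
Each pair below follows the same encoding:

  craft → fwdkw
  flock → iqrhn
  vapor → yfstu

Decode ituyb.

forty

Shifts by position in craft: pos 0: c→f (+3), pos 1: r→w (+5), pos 2: a→d (+3), pos 3: f→k (+5) — repeating every 2. A repeating key of period 2 is used — shifts +3, +5 over and over.
Decoding ituyb: i−3=f, t−5=o, u−3=r, y−5=t, b−3=y.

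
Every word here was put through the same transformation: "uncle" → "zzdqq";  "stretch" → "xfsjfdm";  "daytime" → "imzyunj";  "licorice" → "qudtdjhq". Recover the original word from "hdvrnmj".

The shifts repeat in a cycle of length 3: positions 0,1,… shift by +5, +12, +1, then the pattern repeats.
Reversing it on hdvrnmj: h−5=c, d−12=r, v−1=u, r−5=m, n−12=b, m−1=l, j−5=e.

crumble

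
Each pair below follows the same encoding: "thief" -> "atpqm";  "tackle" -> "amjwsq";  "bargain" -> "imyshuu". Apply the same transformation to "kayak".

rmfmr

Shifts by position in thief: pos 0: t→a (+7), pos 1: h→t (+12), pos 2: i→p (+7), pos 3: e→q (+12) — repeating every 2. A repeating key of period 2 is used — shifts +7, +12 over and over.
On kayak: k+7=r, a+12=m, y+7=f, a+12=m, k+7=r.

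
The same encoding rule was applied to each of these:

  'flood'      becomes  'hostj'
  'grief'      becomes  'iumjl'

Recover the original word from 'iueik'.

In flood: f→h is +2, l→o is +3, o→s is +4, o→t is +5 — the shift increases by 1 each position. The shift increases by 1 at each position, starting from +2: 2, 3, 4, ….
Reversing it on iueik: i−2=g, u−3=r, e−4=a, i−5=d, k−6=e.

grade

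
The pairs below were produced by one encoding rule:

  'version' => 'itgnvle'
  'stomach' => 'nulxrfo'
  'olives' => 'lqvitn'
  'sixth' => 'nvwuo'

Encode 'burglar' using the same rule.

ybghqrg

Each letter's alphabet position (a=0..z=25) is mapped through 7·x+17 mod 26 — an affine cipher.
On burglar: b(1)→7·1+17≡24=y; u(20)→7·20+17≡1=b; r(17)→7·17+17≡6=g; g(6)→7·6+17≡7=h; l(11)→7·11+17≡16=q; a(0)→7·0+17≡17=r; r(17)→7·17+17≡6=g (all mod 26).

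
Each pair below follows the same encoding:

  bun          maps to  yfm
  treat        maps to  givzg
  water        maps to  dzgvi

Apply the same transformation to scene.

Each pair mirrors across the alphabet (b↔y, u↔f, n↔m): positions sum to 25. Each letter is replaced by its mirror in the alphabet: a↔z, b↔y, c↔x, and so on (the Atbash cipher).
For scene: s↔h, c↔x, e↔v, n↔m, e↔v.

hxvmv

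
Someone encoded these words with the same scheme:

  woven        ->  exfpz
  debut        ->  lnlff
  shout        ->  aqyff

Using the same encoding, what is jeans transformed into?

In woven: w→e is +8, o→x is +9, v→f is +10, e→p is +11 — the shift increases by 1 each position. Letter i (0-indexed) is shifted by i+8, so successive shifts are 8, 9, 10, ….
On jeans: j+8=r, e+9=n, a+10=k, n+11=y, s+12=e.

rnkye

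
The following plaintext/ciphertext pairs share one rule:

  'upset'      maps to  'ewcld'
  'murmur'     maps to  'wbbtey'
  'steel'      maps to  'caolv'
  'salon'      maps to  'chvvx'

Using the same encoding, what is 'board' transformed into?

lvkyn

Shifts by position in upset: pos 0: u→e (+10), pos 1: p→w (+7), pos 2: s→c (+10), pos 3: e→l (+7) — repeating every 2. It's a Vigenère-style cipher with numeric key [10,7]: position i shifts by key[i mod 2].
Applying it to board: b+10=l, o+7=v, a+10=k, r+7=y, d+10=n.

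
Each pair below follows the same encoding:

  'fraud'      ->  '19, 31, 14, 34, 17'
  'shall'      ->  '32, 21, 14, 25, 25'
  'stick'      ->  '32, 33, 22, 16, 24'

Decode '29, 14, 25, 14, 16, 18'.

Letters become their 1-based position plus 13 (so a→14, b→15, …).
Undoing it on 29, 14, 25, 14, 16, 18: 29→(29−13)÷1=16=p, 14→(14−13)÷1=1=a, 25→(25−13)÷1=12=l, 14→(14−13)÷1=1=a, 16→(16−13)÷1=3=c, 18→(18−13)÷1=5=e.

palace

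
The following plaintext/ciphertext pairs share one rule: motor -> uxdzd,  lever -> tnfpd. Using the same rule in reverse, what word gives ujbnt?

Each letter shifts forward by (position + 8), i.e. 8, 9, 10, … — the shift grows by one for each successive letter.
Reversing it on ujbnt: u−8=m, j−9=a, b−10=r, n−11=c, t−12=h.

march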